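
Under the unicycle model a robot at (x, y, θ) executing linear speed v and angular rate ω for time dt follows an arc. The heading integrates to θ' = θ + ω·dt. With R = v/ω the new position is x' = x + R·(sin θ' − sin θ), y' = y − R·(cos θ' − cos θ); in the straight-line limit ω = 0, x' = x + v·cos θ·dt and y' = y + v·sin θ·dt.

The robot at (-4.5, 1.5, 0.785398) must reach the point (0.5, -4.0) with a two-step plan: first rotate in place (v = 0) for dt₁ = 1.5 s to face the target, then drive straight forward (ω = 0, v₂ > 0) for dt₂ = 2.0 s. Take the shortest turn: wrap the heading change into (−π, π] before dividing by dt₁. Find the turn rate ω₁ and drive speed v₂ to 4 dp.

heading to target = atan2(-4−1.5, 0.5−-4.5) = -0.8330
Δθ = wrap(-0.8330 − 0.7854) = -1.6184; ω₁ = Δθ/dt₁ = -1.0789
distance = √((0.5−-4.5)² + (-4−1.5)²) = 7.4330; v₂ = distance/dt₂ = 3.7165

ω₁ = -1.0789, v₂ = 3.7165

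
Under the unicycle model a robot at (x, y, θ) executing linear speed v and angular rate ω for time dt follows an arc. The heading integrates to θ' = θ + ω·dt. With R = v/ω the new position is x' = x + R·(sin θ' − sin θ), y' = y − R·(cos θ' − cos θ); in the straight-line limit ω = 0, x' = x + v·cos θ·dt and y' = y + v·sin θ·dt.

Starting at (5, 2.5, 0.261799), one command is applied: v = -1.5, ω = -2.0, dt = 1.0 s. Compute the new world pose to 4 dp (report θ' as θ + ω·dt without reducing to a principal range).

θ' = 0.2618 + -2.0·1.0 = -1.7382
R = v/ω = -1.5/-2.0 = 0.7500
x' = 5 + 0.7500·(sin -1.7382 − sin 0.2618) = 4.0664
y' = 2.5 − 0.7500·(cos -1.7382 − cos 0.2618) = 3.3494

(4.0664, 3.3494, -1.7382)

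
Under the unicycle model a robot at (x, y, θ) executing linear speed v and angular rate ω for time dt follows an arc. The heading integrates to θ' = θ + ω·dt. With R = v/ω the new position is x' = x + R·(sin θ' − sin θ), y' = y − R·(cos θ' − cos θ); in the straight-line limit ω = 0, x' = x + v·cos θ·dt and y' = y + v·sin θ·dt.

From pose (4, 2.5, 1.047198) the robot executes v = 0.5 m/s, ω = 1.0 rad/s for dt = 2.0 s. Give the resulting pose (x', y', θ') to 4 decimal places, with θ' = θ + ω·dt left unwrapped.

(3.6141, 3.2478, 3.0472)

θ' = 1.0472 + 1.0·2.0 = 3.0472
R = v/ω = 0.5/1.0 = 0.5000
x' = 4 + 0.5000·(sin 3.0472 − sin 1.0472) = 3.6141
y' = 2.5 − 0.5000·(cos 3.0472 − cos 1.0472) = 3.2478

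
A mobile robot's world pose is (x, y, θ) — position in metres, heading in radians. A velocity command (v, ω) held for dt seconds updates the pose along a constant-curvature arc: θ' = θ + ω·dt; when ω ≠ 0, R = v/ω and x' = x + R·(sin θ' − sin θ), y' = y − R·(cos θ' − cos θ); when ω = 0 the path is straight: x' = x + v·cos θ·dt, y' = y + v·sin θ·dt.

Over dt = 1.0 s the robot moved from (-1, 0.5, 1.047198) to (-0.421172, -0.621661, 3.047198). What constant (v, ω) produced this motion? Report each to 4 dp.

Δθ = 3.047198 − 1.047198 = 2.000000
ω = Δθ/dt = 2.000000/1.0 = 2.0000
R = −Δy/(cos θ' − cos θ) = -0.7500
v = R·ω = -0.7500·2.0000 = -1.5000

v = -1.5000, ω = 2.0000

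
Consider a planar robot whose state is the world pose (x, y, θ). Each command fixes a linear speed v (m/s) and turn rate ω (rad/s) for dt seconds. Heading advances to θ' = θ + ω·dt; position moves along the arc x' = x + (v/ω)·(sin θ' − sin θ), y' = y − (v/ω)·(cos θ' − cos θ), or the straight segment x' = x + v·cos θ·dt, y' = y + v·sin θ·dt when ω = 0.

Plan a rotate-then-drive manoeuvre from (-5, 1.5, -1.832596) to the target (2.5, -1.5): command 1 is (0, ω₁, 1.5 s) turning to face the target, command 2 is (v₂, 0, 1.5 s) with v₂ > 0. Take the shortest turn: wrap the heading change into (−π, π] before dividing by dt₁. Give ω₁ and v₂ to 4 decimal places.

ω₁ = 0.9681, v₂ = 5.3852

heading to target = atan2(-1.5−1.5, 2.5−-5) = -0.3805
Δθ = wrap(-0.3805 − -1.8326) = 1.4521; ω₁ = Δθ/dt₁ = 0.9681
distance = √((2.5−-5)² + (-1.5−1.5)²) = 8.0777; v₂ = distance/dt₂ = 5.3852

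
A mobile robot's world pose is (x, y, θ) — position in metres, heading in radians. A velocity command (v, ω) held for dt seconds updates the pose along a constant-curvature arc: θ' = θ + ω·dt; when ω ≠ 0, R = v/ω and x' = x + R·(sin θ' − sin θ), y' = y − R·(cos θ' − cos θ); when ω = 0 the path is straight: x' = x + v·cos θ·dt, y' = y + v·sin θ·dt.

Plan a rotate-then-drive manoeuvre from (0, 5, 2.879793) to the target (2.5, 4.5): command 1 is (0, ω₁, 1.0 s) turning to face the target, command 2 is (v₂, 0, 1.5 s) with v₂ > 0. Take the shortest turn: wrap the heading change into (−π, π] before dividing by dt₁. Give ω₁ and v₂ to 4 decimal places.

ω₁ = -3.0772, v₂ = 1.6997

heading to target = atan2(4.5−5, 2.5−0) = -0.1974
Δθ = wrap(-0.1974 − 2.8798) = -3.0772; ω₁ = Δθ/dt₁ = -3.0772
distance = √((2.5−0)² + (4.5−5)²) = 2.5495; v₂ = distance/dt₂ = 1.6997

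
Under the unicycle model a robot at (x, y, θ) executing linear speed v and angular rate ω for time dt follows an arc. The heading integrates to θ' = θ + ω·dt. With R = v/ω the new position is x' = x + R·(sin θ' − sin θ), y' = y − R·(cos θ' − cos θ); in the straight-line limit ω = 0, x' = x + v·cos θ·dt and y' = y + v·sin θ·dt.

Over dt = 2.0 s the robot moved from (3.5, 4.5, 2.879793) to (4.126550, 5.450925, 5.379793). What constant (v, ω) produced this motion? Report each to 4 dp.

v = -0.7500, ω = 1.2500

Δθ = 5.379793 − 2.879793 = 2.500000
ω = Δθ/dt = 2.500000/2.0 = 1.2500
R = −Δy/(cos θ' − cos θ) = -0.6000
v = R·ω = -0.6000·1.2500 = -0.7500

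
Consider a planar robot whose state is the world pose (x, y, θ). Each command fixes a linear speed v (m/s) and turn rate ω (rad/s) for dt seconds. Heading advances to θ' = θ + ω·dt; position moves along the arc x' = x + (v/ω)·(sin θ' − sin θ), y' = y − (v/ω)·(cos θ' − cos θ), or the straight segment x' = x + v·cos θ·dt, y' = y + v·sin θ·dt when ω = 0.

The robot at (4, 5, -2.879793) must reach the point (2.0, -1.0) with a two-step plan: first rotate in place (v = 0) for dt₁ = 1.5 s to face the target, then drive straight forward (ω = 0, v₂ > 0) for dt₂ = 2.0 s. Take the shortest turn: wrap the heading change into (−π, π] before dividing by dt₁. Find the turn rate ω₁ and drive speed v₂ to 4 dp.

ω₁ = 0.6582, v₂ = 3.1623

heading to target = atan2(-1−5, 2−4) = -1.8925
Δθ = wrap(-1.8925 − -2.8798) = 0.9872; ω₁ = Δθ/dt₁ = 0.6582
distance = √((2−4)² + (-1−5)²) = 6.3246; v₂ = distance/dt₂ = 3.1623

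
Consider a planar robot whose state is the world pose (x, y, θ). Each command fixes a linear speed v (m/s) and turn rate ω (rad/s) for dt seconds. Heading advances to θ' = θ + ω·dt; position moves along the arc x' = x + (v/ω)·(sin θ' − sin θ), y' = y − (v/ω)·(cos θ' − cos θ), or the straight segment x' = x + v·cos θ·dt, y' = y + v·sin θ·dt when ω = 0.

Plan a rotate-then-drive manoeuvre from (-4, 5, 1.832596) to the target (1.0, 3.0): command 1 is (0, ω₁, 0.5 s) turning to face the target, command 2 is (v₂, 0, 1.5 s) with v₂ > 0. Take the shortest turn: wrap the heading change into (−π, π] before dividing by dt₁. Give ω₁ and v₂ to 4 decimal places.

ω₁ = -4.4262, v₂ = 3.5901

heading to target = atan2(3−5, 1−-4) = -0.3805
Δθ = wrap(-0.3805 − 1.8326) = -2.2131; ω₁ = Δθ/dt₁ = -4.4262
distance = √((1−-4)² + (3−5)²) = 5.3852; v₂ = distance/dt₂ = 3.5901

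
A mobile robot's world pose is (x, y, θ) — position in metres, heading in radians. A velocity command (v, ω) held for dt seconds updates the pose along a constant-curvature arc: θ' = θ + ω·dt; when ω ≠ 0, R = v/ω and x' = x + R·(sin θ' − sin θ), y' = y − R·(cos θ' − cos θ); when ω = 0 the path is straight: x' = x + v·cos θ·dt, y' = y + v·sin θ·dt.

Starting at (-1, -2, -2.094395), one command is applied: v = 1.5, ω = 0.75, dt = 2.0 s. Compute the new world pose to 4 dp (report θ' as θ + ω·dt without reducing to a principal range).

(-0.3880, -4.6570, -0.5944)

θ' = -2.0944 + 0.75·2.0 = -0.5944
R = v/ω = 1.5/0.75 = 2.0000
x' = -1 + 2.0000·(sin -0.5944 − sin -2.0944) = -0.3880
y' = -2 − 2.0000·(cos -0.5944 − cos -2.0944) = -4.6570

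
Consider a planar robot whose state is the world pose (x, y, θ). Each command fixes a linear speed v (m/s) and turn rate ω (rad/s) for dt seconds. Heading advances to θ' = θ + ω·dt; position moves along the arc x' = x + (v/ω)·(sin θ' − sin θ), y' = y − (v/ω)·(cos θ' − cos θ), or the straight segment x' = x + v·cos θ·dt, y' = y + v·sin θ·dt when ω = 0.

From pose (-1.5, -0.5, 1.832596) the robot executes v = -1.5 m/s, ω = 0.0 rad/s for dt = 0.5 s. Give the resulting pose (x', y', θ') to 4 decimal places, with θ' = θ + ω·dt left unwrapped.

θ' = 1.8326 + 0.0·0.5 = 1.8326
ω = 0 → straight: x' = -1.5 + -1.5·cos(1.8326)·0.5 = -1.3059
y' = -0.5 + -1.5·sin(1.8326)·0.5 = -1.2244

(-1.3059, -1.2244, 1.8326)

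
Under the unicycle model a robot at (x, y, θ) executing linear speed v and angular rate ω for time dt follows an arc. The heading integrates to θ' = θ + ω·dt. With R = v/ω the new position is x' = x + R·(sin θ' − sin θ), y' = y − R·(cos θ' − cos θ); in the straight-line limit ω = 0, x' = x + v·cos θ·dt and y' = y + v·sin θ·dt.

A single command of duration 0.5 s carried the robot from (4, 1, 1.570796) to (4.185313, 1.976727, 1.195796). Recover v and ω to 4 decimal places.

v = 2.0000, ω = -0.7500

Δθ = 1.195796 − 1.570796 = -0.375000
ω = Δθ/dt = -0.375000/0.5 = -0.7500
R = −Δy/(cos θ' − cos θ) = -2.6667
v = R·ω = -2.6667·-0.7500 = 2.0000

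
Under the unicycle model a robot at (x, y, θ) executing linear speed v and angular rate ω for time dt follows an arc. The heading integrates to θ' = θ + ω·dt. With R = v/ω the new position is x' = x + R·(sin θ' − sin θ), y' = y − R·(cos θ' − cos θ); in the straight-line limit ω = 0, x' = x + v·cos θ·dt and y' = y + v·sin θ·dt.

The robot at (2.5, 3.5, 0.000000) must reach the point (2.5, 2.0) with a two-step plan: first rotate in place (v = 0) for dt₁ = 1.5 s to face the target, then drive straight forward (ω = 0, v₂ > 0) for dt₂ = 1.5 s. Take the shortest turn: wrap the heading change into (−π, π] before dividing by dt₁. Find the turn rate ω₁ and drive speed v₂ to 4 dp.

heading to target = atan2(2−3.5, 2.5−2.5) = -1.5708
Δθ = wrap(-1.5708 − 0.0000) = -1.5708; ω₁ = Δθ/dt₁ = -1.0472
distance = √((2.5−2.5)² + (2−3.5)²) = 1.5000; v₂ = distance/dt₂ = 1.0000

ω₁ = -1.0472, v₂ = 1.0000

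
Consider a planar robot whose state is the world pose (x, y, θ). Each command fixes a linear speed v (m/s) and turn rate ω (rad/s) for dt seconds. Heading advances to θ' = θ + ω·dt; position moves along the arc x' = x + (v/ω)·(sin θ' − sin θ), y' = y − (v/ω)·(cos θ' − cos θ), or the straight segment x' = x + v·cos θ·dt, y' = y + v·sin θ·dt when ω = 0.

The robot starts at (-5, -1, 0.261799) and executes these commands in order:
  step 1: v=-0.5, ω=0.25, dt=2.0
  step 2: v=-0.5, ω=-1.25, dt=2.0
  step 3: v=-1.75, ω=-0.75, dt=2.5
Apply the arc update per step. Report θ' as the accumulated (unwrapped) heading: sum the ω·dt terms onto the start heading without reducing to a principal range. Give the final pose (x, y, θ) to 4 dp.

step 1: θ'=0.7618 (R=-2.0000) → pose (-5.8628, -1.4847, 0.7618)
step 2: θ'=-1.7382 (R=0.4000) → pose (-6.5333, -1.1286, -1.7382)
step 3: θ'=-3.6132 (R=2.3333) → pose (-3.1725, 0.5613, -3.6132)

(-3.1725, 0.5613, -3.6132)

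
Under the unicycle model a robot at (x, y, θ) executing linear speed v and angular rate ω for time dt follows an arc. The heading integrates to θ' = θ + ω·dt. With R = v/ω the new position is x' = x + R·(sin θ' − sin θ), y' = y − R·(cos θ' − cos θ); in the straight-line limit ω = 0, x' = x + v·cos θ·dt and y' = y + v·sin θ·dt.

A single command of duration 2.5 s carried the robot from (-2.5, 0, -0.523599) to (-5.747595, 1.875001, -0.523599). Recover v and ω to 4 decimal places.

Δθ = -0.523599 − -0.523599 = 0.000000
ω = Δθ/dt = 0.000000/2.5 = 0.0000
ω = 0 → v = (Δx·cos θ + Δy·sin θ)/dt = -1.5000

v = -1.5000, ω = 0.0000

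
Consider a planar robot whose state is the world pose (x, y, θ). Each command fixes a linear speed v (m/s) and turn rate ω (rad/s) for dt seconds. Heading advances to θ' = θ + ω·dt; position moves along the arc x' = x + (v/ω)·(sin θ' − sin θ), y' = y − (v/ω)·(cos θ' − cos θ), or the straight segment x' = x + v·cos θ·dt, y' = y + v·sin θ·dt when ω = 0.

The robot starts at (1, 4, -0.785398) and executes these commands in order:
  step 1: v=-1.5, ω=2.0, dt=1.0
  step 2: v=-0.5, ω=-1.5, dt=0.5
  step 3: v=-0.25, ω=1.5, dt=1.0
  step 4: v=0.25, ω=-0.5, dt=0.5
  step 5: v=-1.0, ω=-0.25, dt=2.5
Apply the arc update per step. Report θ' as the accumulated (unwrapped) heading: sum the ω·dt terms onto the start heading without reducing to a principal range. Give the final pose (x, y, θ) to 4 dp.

step 1: θ'=1.2146 (R=-0.7500) → pose (-0.2333, 3.7312, 1.2146)
step 2: θ'=0.4646 (R=0.3333) → pose (-0.3963, 3.5494, 0.4646)
step 3: θ'=1.9646 (R=-0.1667) → pose (-0.4755, 3.3365, 1.9646)
step 4: θ'=1.7146 (R=-0.5000) → pose (-0.5087, 3.4567, 1.7146)
step 5: θ'=1.0896 (R=4.0000) → pose (-0.9216, 1.0321, 1.0896)

(-0.9216, 1.0321, 1.0896)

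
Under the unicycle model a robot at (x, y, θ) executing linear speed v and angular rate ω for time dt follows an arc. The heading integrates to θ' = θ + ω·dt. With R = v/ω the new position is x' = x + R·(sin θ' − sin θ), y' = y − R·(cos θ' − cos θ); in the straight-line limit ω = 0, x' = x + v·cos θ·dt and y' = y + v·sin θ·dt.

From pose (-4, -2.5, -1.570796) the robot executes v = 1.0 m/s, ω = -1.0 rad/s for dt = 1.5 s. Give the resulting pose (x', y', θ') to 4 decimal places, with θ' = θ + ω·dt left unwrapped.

θ' = -1.5708 + -1.0·1.5 = -3.0708
R = v/ω = 1.0/-1.0 = -1.0000
x' = -4 + -1.0000·(sin -3.0708 − sin -1.5708) = -4.9293
y' = -2.5 − -1.0000·(cos -3.0708 − cos -1.5708) = -3.4975

(-4.9293, -3.4975, -3.0708)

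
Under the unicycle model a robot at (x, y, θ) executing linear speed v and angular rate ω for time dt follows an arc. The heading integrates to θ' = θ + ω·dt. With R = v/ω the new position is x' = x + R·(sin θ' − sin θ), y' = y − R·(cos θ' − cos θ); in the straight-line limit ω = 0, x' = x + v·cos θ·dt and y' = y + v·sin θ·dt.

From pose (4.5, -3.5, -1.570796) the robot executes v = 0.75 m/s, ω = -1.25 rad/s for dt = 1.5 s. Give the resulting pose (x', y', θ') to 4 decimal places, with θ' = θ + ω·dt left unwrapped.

θ' = -1.5708 + -1.25·1.5 = -3.4458
R = v/ω = 0.75/-1.25 = -0.6000
x' = 4.5 + -0.6000·(sin -3.4458 − sin -1.5708) = 3.7203
y' = -3.5 − -0.6000·(cos -3.4458 − cos -1.5708) = -4.0725

(3.7203, -4.0725, -3.4458)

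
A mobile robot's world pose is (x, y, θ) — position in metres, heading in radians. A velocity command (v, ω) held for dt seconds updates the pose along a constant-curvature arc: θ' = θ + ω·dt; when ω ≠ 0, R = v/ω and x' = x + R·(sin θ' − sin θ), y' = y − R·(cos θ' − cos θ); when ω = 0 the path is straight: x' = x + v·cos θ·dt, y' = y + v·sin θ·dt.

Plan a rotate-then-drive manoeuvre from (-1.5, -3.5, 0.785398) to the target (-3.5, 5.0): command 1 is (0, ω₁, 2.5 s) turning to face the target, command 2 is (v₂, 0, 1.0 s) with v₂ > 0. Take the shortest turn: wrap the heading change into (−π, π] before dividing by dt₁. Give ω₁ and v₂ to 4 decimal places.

heading to target = atan2(5−-3.5, -3.5−-1.5) = 1.8019
Δθ = wrap(1.8019 − 0.7854) = 1.0165; ω₁ = Δθ/dt₁ = 0.4066
distance = √((-3.5−-1.5)² + (5−-3.5)²) = 8.7321; v₂ = distance/dt₂ = 8.7321

ω₁ = 0.4066, v₂ = 8.7321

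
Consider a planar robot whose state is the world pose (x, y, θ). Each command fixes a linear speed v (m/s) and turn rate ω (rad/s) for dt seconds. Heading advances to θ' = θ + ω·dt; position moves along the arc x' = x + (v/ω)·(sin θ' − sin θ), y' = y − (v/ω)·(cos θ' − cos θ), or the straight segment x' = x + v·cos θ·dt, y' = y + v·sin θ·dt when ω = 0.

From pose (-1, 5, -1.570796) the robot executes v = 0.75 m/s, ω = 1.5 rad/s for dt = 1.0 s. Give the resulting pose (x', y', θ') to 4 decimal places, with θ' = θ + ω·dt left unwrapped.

(-0.5354, 4.5013, -0.0708)

θ' = -1.5708 + 1.5·1.0 = -0.0708
R = v/ω = 0.75/1.5 = 0.5000
x' = -1 + 0.5000·(sin -0.0708 − sin -1.5708) = -0.5354
y' = 5 − 0.5000·(cos -0.0708 − cos -1.5708) = 4.5013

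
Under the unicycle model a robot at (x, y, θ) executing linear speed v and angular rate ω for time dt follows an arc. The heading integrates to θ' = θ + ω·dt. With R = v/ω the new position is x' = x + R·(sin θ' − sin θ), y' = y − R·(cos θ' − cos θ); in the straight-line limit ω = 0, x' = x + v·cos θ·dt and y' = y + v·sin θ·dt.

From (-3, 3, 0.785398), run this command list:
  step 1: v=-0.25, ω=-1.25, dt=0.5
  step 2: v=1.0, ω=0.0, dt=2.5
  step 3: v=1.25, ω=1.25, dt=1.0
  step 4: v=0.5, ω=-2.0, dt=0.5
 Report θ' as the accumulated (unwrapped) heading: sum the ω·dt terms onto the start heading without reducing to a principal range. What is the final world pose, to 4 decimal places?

step 1: θ'=0.1604 (R=0.2000) → pose (-3.1095, 2.9440, 0.1604)
step 2: θ'=0.1604 (straight) → pose (-0.6416, 3.3433, 0.1604)
step 3: θ'=1.4104 (R=1.0000) → pose (0.1859, 4.1707, 1.4104)
step 4: θ'=0.4104 (R=-0.2500) → pose (0.3329, 4.3600, 0.4104)

(0.3329, 4.3600, 0.4104)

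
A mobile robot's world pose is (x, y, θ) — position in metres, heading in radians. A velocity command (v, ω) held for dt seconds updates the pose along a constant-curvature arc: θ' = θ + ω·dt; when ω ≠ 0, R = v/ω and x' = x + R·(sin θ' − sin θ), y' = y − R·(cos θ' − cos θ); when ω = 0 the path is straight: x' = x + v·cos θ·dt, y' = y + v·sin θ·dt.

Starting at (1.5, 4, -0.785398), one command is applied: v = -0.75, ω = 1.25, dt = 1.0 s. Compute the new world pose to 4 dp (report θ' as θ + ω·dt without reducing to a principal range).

(0.8069, 4.1121, 0.4646)

θ' = -0.7854 + 1.25·1.0 = 0.4646
R = v/ω = -0.75/1.25 = -0.6000
x' = 1.5 + -0.6000·(sin 0.4646 − sin -0.7854) = 0.8069
y' = 4 − -0.6000·(cos 0.4646 − cos -0.7854) = 4.1121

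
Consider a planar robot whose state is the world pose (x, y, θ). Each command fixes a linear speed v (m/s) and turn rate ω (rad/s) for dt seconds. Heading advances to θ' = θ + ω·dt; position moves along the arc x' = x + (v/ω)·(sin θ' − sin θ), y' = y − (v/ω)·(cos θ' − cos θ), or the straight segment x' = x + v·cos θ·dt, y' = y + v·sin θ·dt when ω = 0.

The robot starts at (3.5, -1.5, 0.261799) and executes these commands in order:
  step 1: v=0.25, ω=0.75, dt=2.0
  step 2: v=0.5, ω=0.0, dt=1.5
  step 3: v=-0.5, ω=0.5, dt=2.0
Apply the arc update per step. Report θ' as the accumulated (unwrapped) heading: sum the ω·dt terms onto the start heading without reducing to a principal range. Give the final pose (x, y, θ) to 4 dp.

step 1: θ'=1.7618 (R=0.3333) → pose (3.7410, -1.1147, 1.7618)
step 2: θ'=1.7618 (straight) → pose (3.5986, -0.3784, 1.7618)
step 3: θ'=2.7618 (R=-1.0000) → pose (4.2097, -1.1173, 2.7618)

(4.2097, -1.1173, 2.7618)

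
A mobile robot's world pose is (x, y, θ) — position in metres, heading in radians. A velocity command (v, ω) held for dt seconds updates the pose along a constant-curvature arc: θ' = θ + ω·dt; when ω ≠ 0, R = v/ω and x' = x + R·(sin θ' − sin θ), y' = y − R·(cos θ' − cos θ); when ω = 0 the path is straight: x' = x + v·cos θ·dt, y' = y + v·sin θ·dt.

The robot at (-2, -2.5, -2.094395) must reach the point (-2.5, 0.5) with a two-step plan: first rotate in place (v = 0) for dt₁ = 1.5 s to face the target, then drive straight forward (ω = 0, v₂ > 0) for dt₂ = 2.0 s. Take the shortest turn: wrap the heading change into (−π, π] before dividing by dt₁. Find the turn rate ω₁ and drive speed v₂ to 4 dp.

heading to target = atan2(0.5−-2.5, -2.5−-2) = 1.7359
Δθ = wrap(1.7359 − -2.0944) = -2.4528; ω₁ = Δθ/dt₁ = -1.6352
distance = √((-2.5−-2)² + (0.5−-2.5)²) = 3.0414; v₂ = distance/dt₂ = 1.5207

ω₁ = -1.6352, v₂ = 1.5207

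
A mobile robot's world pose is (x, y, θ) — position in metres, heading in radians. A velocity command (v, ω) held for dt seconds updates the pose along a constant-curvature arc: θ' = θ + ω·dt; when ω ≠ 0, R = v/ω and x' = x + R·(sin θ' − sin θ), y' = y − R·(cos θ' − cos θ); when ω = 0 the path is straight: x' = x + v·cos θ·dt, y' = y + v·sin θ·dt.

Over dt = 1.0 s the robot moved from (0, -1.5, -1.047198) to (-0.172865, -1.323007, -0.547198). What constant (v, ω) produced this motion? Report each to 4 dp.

v = -0.2500, ω = 0.5000

Δθ = -0.547198 − -1.047198 = 0.500000
ω = Δθ/dt = 0.500000/1.0 = 0.5000
R = −Δy/(cos θ' − cos θ) = -0.5000
v = R·ω = -0.5000·0.5000 = -0.2500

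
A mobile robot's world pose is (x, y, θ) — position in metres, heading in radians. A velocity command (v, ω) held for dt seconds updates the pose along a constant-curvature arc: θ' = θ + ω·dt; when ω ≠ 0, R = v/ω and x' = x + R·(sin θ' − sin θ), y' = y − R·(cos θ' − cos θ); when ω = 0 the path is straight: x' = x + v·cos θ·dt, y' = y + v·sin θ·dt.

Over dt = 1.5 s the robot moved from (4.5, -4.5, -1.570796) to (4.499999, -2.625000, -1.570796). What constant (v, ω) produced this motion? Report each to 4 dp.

v = -1.2500, ω = 0.0000

Δθ = -1.570796 − -1.570796 = 0.000000
ω = Δθ/dt = 0.000000/1.5 = 0.0000
ω = 0 → v = (Δx·cos θ + Δy·sin θ)/dt = -1.2500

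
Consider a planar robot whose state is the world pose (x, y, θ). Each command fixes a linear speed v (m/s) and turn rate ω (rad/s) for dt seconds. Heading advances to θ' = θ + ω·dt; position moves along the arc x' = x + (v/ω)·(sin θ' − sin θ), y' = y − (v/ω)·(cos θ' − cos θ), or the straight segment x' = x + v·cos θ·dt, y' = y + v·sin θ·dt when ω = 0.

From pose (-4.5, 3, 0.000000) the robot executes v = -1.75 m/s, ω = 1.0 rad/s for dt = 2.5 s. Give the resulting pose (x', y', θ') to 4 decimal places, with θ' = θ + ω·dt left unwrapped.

θ' = 0.0000 + 1.0·2.5 = 2.5000
R = v/ω = -1.75/1.0 = -1.7500
x' = -4.5 + -1.7500·(sin 2.5000 − sin 0.0000) = -5.5473
y' = 3 − -1.7500·(cos 2.5000 − cos 0.0000) = -0.1520

(-5.5473, -0.1520, 2.5000)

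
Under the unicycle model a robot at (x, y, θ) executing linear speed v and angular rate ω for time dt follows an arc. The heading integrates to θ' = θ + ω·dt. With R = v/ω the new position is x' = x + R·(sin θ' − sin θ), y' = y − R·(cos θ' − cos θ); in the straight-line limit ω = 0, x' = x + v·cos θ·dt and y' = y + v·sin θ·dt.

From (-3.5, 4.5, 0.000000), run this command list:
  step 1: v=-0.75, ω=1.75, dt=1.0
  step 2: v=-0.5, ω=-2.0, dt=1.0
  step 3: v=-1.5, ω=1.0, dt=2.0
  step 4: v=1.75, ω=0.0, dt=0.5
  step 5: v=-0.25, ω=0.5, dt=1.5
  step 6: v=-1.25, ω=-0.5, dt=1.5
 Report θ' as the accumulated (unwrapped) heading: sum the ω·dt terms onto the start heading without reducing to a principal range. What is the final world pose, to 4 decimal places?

step 1: θ'=1.7500 (R=-0.4286) → pose (-3.9217, 3.9950, 1.7500)
step 2: θ'=-0.2500 (R=0.2500) → pose (-4.2296, 3.7082, -0.2500)
step 3: θ'=1.7500 (R=-1.5000) → pose (-6.0766, 1.9875, 1.7500)
step 4: θ'=1.7500 (straight) → pose (-6.2326, 2.8485, 1.7500)
step 5: θ'=2.5000 (R=-0.5000) → pose (-6.0398, 2.5370, 2.5000)
step 6: θ'=1.7500 (R=2.5000) → pose (-5.0761, 0.9798, 1.7500)

(-5.0761, 0.9798, 1.7500)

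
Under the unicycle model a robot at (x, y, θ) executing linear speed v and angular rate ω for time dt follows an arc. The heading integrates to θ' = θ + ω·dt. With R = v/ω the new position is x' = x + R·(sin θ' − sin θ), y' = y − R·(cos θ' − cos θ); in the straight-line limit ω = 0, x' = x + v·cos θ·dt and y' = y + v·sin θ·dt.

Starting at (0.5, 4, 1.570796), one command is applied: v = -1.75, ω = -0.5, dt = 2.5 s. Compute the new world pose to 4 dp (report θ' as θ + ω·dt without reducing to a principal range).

θ' = 1.5708 + -0.5·2.5 = 0.3208
R = v/ω = -1.75/-0.5 = 3.5000
x' = 0.5 + 3.5000·(sin 0.3208 − sin 1.5708) = -1.8964
y' = 4 − 3.5000·(cos 0.3208 − cos 1.5708) = 0.6786

(-1.8964, 0.6786, 0.3208)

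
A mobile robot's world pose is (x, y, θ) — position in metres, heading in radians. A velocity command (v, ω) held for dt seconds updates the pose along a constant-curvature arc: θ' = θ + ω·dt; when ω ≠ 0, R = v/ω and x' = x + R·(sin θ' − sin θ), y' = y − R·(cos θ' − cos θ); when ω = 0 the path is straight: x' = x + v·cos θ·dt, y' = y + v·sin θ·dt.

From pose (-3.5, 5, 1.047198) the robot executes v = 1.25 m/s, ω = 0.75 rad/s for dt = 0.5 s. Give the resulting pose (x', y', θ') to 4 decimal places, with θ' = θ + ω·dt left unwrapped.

θ' = 1.0472 + 0.75·0.5 = 1.4222
R = v/ω = 1.25/0.75 = 1.6667
x' = -3.5 + 1.6667·(sin 1.4222 − sin 1.0472) = -3.2951
y' = 5 − 1.6667·(cos 1.4222 − cos 1.0472) = 5.5866

(-3.2951, 5.5866, 1.4222)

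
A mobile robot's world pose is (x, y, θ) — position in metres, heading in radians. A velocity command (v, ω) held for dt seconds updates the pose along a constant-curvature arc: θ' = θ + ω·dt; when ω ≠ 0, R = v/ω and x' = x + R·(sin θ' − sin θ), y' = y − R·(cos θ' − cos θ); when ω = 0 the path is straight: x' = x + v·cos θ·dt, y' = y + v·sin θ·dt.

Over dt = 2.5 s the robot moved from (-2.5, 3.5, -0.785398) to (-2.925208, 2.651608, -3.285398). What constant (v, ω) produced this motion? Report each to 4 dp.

Δθ = -3.285398 − -0.785398 = -2.500000
ω = Δθ/dt = -2.500000/2.5 = -1.0000
R = −Δy/(cos θ' − cos θ) = -0.5000
v = R·ω = -0.5000·-1.0000 = 0.5000

v = 0.5000, ω = -1.0000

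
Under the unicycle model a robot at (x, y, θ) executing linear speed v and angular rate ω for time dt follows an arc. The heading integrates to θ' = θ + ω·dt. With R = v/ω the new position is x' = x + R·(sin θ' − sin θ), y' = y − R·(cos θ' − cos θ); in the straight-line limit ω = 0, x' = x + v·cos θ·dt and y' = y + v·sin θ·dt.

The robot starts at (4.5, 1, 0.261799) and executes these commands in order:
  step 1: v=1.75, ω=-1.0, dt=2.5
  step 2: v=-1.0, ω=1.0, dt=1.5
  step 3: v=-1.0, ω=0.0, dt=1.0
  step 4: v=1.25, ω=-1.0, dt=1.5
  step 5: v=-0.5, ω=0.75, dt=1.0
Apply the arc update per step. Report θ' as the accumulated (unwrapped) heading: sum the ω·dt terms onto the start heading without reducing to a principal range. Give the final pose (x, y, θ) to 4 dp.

(5.7566, -0.9726, -1.4882)

step 1: θ'=-2.2382 (R=-1.7500) → pose (6.3274, -1.7735, -2.2382)
step 2: θ'=-0.7382 (R=-1.0000) → pose (6.2150, -0.4149, -0.7382)
step 3: θ'=-0.7382 (straight) → pose (5.4753, 0.2581, -0.7382)
step 4: θ'=-2.2382 (R=-1.2500) → pose (5.6159, -1.4402, -2.2382)
step 5: θ'=-1.4882 (R=-0.6667) → pose (5.7566, -0.9726, -1.4882)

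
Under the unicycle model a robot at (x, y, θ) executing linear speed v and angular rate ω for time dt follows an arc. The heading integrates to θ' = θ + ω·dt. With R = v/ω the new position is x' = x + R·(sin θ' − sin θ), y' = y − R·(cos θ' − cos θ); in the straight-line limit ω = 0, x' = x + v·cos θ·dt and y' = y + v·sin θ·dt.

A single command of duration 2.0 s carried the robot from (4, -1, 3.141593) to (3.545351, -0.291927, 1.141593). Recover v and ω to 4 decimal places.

Δθ = 1.141593 − 3.141593 = -2.000000
ω = Δθ/dt = -2.000000/2.0 = -1.0000
R = −Δy/(cos θ' − cos θ) = -0.5000
v = R·ω = -0.5000·-1.0000 = 0.5000

v = 0.5000, ω = -1.0000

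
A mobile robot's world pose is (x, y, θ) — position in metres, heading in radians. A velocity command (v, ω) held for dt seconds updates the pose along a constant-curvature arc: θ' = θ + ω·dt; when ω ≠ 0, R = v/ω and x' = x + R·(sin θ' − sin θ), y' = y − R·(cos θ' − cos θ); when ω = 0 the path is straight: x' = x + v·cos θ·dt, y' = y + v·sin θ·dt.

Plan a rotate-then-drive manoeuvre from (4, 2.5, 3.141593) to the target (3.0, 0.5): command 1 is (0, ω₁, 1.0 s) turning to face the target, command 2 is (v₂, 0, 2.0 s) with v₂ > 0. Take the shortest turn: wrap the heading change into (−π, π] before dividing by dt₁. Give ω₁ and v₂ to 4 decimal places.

ω₁ = 1.1071, v₂ = 1.1180

heading to target = atan2(0.5−2.5, 3−4) = -2.0344
Δθ = wrap(-2.0344 − 3.1416) = 1.1071; ω₁ = Δθ/dt₁ = 1.1071
distance = √((3−4)² + (0.5−2.5)²) = 2.2361; v₂ = distance/dt₂ = 1.1180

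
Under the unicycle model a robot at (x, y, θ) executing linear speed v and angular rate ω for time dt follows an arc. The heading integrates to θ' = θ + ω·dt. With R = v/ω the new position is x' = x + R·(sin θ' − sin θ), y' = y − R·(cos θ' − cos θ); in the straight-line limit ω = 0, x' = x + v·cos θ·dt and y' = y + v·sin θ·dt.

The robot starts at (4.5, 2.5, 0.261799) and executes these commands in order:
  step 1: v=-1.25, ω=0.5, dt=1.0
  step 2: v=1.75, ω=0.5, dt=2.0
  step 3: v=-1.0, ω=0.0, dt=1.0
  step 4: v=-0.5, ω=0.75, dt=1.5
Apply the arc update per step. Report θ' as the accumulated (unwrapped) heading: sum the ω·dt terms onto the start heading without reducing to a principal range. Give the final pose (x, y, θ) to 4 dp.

(5.1184, 3.5908, 2.8868)

step 1: θ'=0.7618 (R=-2.5000) → pose (3.4215, 1.8942, 0.7618)
step 2: θ'=1.7618 (R=3.5000) → pose (4.4421, 5.0912, 1.7618)
step 3: θ'=1.7618 (straight) → pose (4.6319, 4.1094, 1.7618)
step 4: θ'=2.8868 (R=-0.6667) → pose (5.1184, 3.5908, 2.8868)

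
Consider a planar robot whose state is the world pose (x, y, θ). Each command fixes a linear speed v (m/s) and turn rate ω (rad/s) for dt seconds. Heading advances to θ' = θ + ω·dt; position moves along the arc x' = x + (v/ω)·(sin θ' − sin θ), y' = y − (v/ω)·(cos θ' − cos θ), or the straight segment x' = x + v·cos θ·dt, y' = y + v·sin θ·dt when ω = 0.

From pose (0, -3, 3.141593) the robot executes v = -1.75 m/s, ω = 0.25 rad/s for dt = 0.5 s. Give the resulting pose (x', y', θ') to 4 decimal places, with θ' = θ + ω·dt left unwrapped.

θ' = 3.1416 + 0.25·0.5 = 3.2666
R = v/ω = -1.75/0.25 = -7.0000
x' = 0 + -7.0000·(sin 3.2666 − sin 3.1416) = 0.8727
y' = -3 − -7.0000·(cos 3.2666 − cos 3.1416) = -2.9454

(0.8727, -2.9454, 3.2666)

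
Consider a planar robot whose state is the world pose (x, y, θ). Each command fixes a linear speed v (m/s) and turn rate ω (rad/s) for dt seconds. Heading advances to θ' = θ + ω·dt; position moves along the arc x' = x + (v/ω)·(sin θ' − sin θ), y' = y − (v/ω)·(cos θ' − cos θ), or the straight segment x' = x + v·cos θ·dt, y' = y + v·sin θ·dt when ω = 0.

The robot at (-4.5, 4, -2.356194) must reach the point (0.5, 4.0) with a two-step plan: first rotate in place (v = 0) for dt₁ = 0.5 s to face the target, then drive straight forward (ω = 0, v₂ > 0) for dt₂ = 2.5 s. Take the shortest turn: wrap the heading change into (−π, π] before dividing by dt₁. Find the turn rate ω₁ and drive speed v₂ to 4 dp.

ω₁ = 4.7124, v₂ = 2.0000

heading to target = atan2(4−4, 0.5−-4.5) = 0.0000
Δθ = wrap(0.0000 − -2.3562) = 2.3562; ω₁ = Δθ/dt₁ = 4.7124
distance = √((0.5−-4.5)² + (4−4)²) = 5.0000; v₂ = distance/dt₂ = 2.0000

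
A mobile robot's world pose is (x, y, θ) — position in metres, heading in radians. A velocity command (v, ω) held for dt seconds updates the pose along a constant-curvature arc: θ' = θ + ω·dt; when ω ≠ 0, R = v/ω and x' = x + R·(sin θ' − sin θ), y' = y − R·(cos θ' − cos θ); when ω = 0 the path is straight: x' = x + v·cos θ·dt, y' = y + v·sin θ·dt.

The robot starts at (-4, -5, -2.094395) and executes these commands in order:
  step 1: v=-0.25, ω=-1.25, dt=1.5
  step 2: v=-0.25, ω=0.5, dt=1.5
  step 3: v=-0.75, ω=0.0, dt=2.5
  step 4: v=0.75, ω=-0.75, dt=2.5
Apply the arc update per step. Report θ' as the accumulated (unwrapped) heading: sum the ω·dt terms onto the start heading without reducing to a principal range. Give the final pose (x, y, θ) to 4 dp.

step 1: θ'=-3.9694 (R=0.2000) → pose (-3.6795, -4.9647, -3.9694)
step 2: θ'=-3.2194 (R=-0.5000) → pose (-3.3501, -5.1249, -3.2194)
step 3: θ'=-3.2194 (straight) → pose (-1.4808, -5.2707, -3.2194)
step 4: θ'=-5.0944 (R=-1.0000) → pose (-2.3310, -3.9009, -5.0944)

(-2.3310, -3.9009, -5.0944)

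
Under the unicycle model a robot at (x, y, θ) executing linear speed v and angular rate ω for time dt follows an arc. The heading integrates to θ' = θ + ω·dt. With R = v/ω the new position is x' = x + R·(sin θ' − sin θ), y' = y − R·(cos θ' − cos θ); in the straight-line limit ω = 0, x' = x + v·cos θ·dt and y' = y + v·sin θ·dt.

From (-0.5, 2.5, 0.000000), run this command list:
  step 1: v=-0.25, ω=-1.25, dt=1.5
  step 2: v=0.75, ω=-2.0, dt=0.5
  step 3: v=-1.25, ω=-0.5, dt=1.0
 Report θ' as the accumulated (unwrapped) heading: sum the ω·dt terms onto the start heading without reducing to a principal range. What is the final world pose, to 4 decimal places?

(0.2870, 2.5310, -3.3750)

step 1: θ'=-1.8750 (R=0.2000) → pose (-0.6908, 2.7599, -1.8750)
step 2: θ'=-2.8750 (R=-0.3750) → pose (-0.9498, 2.5105, -2.8750)
step 3: θ'=-3.3750 (R=2.5000) → pose (0.2870, 2.5310, -3.3750)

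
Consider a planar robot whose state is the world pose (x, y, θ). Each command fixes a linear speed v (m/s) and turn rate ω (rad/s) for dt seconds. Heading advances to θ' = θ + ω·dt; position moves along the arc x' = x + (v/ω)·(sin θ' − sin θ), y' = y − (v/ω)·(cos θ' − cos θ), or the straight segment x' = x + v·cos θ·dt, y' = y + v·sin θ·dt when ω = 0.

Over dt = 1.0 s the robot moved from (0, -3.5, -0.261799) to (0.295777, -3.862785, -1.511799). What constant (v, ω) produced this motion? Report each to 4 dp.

v = 0.5000, ω = -1.2500

Δθ = -1.511799 − -0.261799 = -1.250000
ω = Δθ/dt = -1.250000/1.0 = -1.2500
R = −Δy/(cos θ' − cos θ) = -0.4000
v = R·ω = -0.4000·-1.2500 = 0.5000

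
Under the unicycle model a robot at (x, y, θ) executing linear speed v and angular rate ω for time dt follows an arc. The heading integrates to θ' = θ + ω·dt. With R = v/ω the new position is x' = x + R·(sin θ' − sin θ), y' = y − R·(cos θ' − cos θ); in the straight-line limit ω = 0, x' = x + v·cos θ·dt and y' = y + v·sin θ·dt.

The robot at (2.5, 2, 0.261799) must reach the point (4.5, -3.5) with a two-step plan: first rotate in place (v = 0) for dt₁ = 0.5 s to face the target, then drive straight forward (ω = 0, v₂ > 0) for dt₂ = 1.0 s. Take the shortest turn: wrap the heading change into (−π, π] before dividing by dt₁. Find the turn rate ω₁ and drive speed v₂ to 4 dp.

ω₁ = -2.9676, v₂ = 5.8523

heading to target = atan2(-3.5−2, 4.5−2.5) = -1.2220
Δθ = wrap(-1.2220 − 0.2618) = -1.4838; ω₁ = Δθ/dt₁ = -2.9676
distance = √((4.5−2.5)² + (-3.5−2)²) = 5.8523; v₂ = distance/dt₂ = 5.8523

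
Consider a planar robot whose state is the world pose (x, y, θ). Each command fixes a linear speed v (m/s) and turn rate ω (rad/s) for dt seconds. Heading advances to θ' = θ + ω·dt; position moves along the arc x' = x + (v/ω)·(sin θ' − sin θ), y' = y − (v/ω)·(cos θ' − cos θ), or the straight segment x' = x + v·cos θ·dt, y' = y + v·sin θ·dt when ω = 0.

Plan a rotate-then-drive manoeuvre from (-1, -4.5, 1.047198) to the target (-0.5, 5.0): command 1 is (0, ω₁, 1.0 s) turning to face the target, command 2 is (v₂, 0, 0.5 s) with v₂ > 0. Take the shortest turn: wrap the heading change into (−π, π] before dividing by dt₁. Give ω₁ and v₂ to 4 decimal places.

heading to target = atan2(5−-4.5, -0.5−-1) = 1.5182
Δθ = wrap(1.5182 − 1.0472) = 0.4710; ω₁ = Δθ/dt₁ = 0.4710
distance = √((-0.5−-1)² + (5−-4.5)²) = 9.5131; v₂ = distance/dt₂ = 19.0263

ω₁ = 0.4710, v₂ = 19.0263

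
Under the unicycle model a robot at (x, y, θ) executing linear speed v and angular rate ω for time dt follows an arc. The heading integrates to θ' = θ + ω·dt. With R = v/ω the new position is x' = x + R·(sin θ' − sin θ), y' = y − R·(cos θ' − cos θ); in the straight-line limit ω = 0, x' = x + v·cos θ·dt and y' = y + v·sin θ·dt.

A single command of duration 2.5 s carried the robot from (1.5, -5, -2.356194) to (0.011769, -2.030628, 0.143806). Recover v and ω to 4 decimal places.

v = -1.7500, ω = 1.0000

Δθ = 0.143806 − -2.356194 = 2.500000
ω = Δθ/dt = 2.500000/2.5 = 1.0000
R = −Δy/(cos θ' − cos θ) = -1.7500
v = R·ω = -1.7500·1.0000 = -1.7500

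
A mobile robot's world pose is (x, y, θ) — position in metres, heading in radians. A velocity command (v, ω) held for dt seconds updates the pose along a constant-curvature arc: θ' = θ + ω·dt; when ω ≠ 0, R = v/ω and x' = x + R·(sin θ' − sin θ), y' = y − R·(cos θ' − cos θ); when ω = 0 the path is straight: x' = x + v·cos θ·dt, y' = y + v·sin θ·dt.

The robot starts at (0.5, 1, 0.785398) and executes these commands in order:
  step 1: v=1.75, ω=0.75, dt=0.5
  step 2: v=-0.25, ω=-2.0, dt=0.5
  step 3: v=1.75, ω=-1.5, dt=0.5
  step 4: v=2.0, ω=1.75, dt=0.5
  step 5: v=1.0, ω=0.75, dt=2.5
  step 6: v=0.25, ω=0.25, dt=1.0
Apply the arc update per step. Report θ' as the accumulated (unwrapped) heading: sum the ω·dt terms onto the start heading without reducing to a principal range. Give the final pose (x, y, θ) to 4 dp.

(3.2567, 3.5258, 2.4104)

step 1: θ'=1.1604 (R=2.3333) → pose (0.9897, 1.7190, 1.1604)
step 2: θ'=0.1604 (R=0.1250) → pose (0.8950, 1.6455, 0.1604)
step 3: θ'=-0.5896 (R=-1.1667) → pose (1.7300, 1.4634, -0.5896)
step 4: θ'=0.2854 (R=1.1429) → pose (2.6873, 1.3167, 0.2854)
step 5: θ'=2.1604 (R=1.3333) → pose (3.4201, 3.3375, 2.1604)
step 6: θ'=2.4104 (R=1.0000) → pose (3.2567, 3.5258, 2.4104)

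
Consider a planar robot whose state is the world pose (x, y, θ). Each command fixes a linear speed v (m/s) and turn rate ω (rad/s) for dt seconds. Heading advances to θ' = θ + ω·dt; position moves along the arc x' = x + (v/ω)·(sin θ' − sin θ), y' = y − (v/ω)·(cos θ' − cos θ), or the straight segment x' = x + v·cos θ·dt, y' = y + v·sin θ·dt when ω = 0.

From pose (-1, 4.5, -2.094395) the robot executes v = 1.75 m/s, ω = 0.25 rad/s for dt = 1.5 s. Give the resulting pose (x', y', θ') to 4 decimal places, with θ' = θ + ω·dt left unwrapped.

(-1.8607, 2.0364, -1.7194)

θ' = -2.0944 + 0.25·1.5 = -1.7194
R = v/ω = 1.75/0.25 = 7.0000
x' = -1 + 7.0000·(sin -1.7194 − sin -2.0944) = -1.8607
y' = 4.5 − 7.0000·(cos -1.7194 − cos -2.0944) = 2.0364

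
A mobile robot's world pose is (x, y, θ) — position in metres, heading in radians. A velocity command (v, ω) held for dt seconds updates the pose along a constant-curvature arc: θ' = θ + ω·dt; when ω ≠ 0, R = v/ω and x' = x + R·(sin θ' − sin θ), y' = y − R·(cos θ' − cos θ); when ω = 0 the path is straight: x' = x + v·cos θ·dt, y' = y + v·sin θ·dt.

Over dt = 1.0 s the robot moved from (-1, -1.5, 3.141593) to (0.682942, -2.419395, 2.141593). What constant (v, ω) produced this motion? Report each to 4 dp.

Δθ = 2.141593 − 3.141593 = -1.000000
ω = Δθ/dt = -1.000000/1.0 = -1.0000
R = Δx/(sin θ' − sin θ) = 2.0000
v = R·ω = 2.0000·-1.0000 = -2.0000

v = -2.0000, ω = -1.0000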